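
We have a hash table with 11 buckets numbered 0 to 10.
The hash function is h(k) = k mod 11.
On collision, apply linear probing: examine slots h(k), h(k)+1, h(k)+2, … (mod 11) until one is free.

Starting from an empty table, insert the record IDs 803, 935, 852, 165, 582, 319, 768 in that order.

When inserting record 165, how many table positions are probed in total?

3

803 hashes to 0; slot 0 is free => place at 0.
935 hashes to 0; 0 taken => place at 1.
852 hashes to 5; slot 5 is free => place at 5.
165 hashes to 0; 0,1 taken => place at 2.
582 hashes to 10; slot 10 is free => place at 10.
319 hashes to 0; 0,1,2 taken => place at 3.
768 hashes to 9; slot 9 is free => place at 9.
Table: [803, 935, 165, 319, ., 852, ., ., ., 768, 582]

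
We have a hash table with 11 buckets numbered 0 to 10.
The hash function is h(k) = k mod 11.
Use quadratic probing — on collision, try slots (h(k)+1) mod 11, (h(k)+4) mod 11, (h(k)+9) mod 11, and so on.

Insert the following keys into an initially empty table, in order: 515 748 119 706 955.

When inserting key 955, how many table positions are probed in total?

Insert 515: h=9, slot 9 empty -> index 9.
Insert 748: h=0, slot 0 empty -> index 0.
Insert 119: h=9, slot 9 occupied -> index 10.
Insert 706: h=2, slot 2 empty -> index 2.
Insert 955: h=9, slots 9,10,2 occupied -> index 7.
Table: [748, ∅, 706, ∅, ∅, ∅, ∅, 955, ∅, 515, 119]

4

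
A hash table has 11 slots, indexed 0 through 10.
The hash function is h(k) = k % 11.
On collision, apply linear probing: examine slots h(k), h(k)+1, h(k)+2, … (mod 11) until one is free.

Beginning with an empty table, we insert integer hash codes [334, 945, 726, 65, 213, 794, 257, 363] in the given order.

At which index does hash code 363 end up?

334: h=4 -> slot 4
945: h=10 -> slot 10
726: h=0 -> slot 0
65: h=10, probe 10,0,1 -> slot 1
213: h=4, probe 4,5 -> slot 5
794: h=2 -> slot 2
257: h=4, probe 4,5,6 -> slot 6
363: h=0, probe 0,1,2,3 -> slot 3
Table: [726, 65, 794, 363, 334, 213, 257, ∅, ∅, ∅, 945]

3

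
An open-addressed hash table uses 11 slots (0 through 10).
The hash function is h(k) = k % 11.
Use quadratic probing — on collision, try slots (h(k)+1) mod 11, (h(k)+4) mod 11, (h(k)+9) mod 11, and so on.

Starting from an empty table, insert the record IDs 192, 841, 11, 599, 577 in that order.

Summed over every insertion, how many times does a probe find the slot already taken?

Insert 192: h=5, slot 5 empty → index 5.
Insert 841: h=5, slot 5 occupied → index 6.
Insert 11: h=0, slot 0 empty → index 0.
Insert 599: h=5, slots 5,6 occupied → index 9.
Insert 577: h=5, slots 5,6,9 occupied → index 3.
Table: [11, —, —, 577, —, 192, 841, —, —, 599, —]

6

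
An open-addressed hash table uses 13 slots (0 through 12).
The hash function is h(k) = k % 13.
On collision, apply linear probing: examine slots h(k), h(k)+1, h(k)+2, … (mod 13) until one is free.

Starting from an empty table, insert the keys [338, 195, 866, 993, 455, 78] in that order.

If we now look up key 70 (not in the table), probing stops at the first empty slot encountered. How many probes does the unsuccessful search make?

2

Insert 338: h=0, slot 0 empty → index 0.
Insert 195: h=0, slot 0 occupied → index 1.
Insert 866: h=8, slot 8 empty → index 8.
Insert 993: h=5, slot 5 empty → index 5.
Insert 455: h=0, slots 0,1 occupied → index 2.
Insert 78: h=0, slots 0,1,2 occupied → index 3.
Table: [338, 195, 455, 78, ., 993, ., ., 866, ., ., ., .]
Lookup 70: h=5, probe 5,6 → slot 6 empty, not found.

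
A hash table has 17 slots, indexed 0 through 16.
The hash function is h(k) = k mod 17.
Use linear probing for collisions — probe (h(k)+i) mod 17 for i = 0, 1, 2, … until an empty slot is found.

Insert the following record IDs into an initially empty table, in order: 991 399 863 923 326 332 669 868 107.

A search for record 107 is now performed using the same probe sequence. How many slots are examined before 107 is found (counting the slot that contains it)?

6

991 hashes to 5; slot 5 is free => place at 5.
399 hashes to 8; slot 8 is free => place at 8.
863 hashes to 13; slot 13 is free => place at 13.
923 hashes to 5; 5 taken => place at 6.
326 hashes to 3; slot 3 is free => place at 3.
332 hashes to 9; slot 9 is free => place at 9.
669 hashes to 6; 6 taken => place at 7.
868 hashes to 1; slot 1 is free => place at 1.
107 hashes to 5; 5,6,7,8,9 taken => place at 10.
Table: [., 868, ., 326, ., 991, 923, 669, 399, 332, 107, ., ., 863, ., ., .]
Lookup 107: h=5, probe 5,6,7,8,9,10 → found at 10.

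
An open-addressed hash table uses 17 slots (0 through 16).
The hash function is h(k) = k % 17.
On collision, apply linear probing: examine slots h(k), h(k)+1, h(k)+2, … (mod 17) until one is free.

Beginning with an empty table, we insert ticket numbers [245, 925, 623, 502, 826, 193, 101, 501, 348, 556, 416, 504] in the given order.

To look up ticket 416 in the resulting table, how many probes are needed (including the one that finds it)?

8

245: h=7 => slot 7
925: h=7, probe 7,8 => slot 8
623: h=11 => slot 11
502: h=9 => slot 9
826: h=10 => slot 10
193: h=6 => slot 6
101: h=16 => slot 16
501: h=8, probe 8,9,10,11,12 => slot 12
348: h=8, probe 8,9,10,11,12,13 => slot 13
556: h=12, probe 12,13,14 => slot 14
416: h=8, probe 8,9,10,11,12,13,14,15 => slot 15
504: h=11, probe 11,12,13,14,15,16,0 => slot 0
Table: [504, _, _, _, _, _, 193, 245, 925, 502, 826, 623, 501, 348, 556, 416, 101]
Lookup 416: h=8, probe 8,9,10,11,12,13,14,15 → found at 15.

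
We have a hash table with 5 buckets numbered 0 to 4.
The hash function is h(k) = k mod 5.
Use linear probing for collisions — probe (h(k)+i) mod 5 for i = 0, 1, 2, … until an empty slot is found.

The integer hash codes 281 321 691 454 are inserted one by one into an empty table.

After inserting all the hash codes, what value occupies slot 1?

Insert 281: h=1, slot 1 empty → index 1.
Insert 321: h=1, slot 1 occupied → index 2.
Insert 691: h=1, slots 1,2 occupied → index 3.
Insert 454: h=4, slot 4 empty → index 4.
Table: [., 281, 321, 691, 454]

281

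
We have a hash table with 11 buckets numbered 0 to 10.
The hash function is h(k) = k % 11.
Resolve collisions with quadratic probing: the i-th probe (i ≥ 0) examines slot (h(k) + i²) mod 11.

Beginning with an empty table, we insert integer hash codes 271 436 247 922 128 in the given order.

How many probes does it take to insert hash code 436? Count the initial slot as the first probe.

2

271 hashes to 7; slot 7 is free -> place at 7.
436 hashes to 7; 7 taken -> place at 8.
247 hashes to 5; slot 5 is free -> place at 5.
922 hashes to 9; slot 9 is free -> place at 9.
128 hashes to 7; 7,8 taken -> place at 0.
Table: [128, ∅, ∅, ∅, ∅, 247, ∅, 271, 436, 922, ∅]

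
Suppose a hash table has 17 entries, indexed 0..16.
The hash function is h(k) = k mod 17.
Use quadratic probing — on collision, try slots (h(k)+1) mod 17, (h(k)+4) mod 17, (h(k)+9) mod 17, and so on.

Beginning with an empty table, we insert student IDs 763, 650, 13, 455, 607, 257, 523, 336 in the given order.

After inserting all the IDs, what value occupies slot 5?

336

Insert 763: h=15, slot 15 empty -> index 15.
Insert 650: h=4, slot 4 empty -> index 4.
Insert 13: h=13, slot 13 empty -> index 13.
Insert 455: h=13, slot 13 occupied -> index 14.
Insert 607: h=12, slot 12 empty -> index 12.
Insert 257: h=2, slot 2 empty -> index 2.
Insert 523: h=13, slots 13,14 occupied -> index 0.
Insert 336: h=13, slots 13,14,0 occupied -> index 5.
Table: [523, ∅, 257, ∅, 650, 336, ∅, ∅, ∅, ∅, ∅, ∅, 607, 13, 455, 763, ∅]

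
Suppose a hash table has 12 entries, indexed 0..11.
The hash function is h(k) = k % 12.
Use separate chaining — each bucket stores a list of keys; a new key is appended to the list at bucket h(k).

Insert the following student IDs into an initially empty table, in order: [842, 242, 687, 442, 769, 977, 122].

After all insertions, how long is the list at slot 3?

Insert 842: h=2, bucket 2 empty -> new chain.
Insert 242: h=2, bucket 2 nonempty -> append to chain.
Insert 687: h=3, bucket 3 empty -> new chain.
Insert 442: h=10, bucket 10 empty -> new chain.
Insert 769: h=1, bucket 1 empty -> new chain.
Insert 977: h=5, bucket 5 empty -> new chain.
Insert 122: h=2, bucket 2 nonempty -> append to chain.
Final buckets:
0: -
1: 769
2: 842 -> 242 -> 122
3: 687
4: -
5: 977
6: -
7: -
8: -
9: -
10: 442
11: -

1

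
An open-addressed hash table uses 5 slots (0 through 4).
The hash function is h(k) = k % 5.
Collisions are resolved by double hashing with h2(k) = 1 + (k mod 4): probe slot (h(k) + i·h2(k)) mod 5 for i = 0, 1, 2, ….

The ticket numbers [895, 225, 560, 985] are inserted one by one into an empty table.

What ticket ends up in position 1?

560

895 hashes to 0; slot 0 is free -> place at 0.
225 hashes to 0, h2=2; 0 taken -> place at 2.
560 hashes to 0, h2=1; 0 taken -> place at 1.
985 hashes to 0, h2=2; 0,2 taken -> place at 4.
Table: [895, 560, 225, ∅, 985]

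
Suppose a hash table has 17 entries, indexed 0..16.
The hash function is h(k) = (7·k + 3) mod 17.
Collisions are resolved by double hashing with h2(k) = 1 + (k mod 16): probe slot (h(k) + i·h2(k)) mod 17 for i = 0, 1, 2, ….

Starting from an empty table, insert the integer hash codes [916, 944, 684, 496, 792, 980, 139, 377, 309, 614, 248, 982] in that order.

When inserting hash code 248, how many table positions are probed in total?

6

Insert 916: h=6, slot 6 empty → index 6.
Insert 944: h=15, slot 15 empty → index 15.
Insert 684: h=14, slot 14 empty → index 14.
Insert 496: h=7, slot 7 empty → index 7.
Insert 792: h=5, slot 5 empty → index 5.
Insert 980: h=12, slot 12 empty → index 12.
Insert 139: h=7, h2=12, slot 7 occupied → index 2.
Insert 377: h=7, h2=10, slot 7 occupied → index 0.
Insert 309: h=7, h2=6, slot 7 occupied → index 13.
Insert 614: h=0, h2=7, slots 0,7,14 occupied → index 4.
Insert 248: h=5, h2=9, slots 5,14,6,15,7 occupied → index 16.
Insert 982: h=9, slot 9 empty → index 9.
Table: [377, -, 139, -, 614, 792, 916, 496, -, 982, -, -, 980, 309, 684, 944, 248]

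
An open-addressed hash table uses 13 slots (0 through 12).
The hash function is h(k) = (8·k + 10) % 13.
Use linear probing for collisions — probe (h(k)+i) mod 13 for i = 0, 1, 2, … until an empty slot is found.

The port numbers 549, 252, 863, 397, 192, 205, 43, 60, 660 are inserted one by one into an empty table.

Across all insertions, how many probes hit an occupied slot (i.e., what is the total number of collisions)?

Insert 549: h=8, slot 8 empty => index 8.
Insert 252: h=11, slot 11 empty => index 11.
Insert 863: h=11, slot 11 occupied => index 12.
Insert 397: h=1, slot 1 empty => index 1.
Insert 192: h=12, slot 12 occupied => index 0.
Insert 205: h=12, slots 12,0,1 occupied => index 2.
Insert 43: h=3, slot 3 empty => index 3.
Insert 60: h=9, slot 9 empty => index 9.
Insert 660: h=12, slots 12,0,1,2,3 occupied => index 4.
Table: [192, 397, 205, 43, 660, ∅, ∅, ∅, 549, 60, ∅, 252, 863]

10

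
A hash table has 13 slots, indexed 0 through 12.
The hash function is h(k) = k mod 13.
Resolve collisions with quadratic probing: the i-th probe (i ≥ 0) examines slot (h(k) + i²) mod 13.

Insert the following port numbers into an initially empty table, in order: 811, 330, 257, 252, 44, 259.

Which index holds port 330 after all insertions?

6

Insert 811: h=5, slot 5 empty => index 5.
Insert 330: h=5, slot 5 occupied => index 6.
Insert 257: h=10, slot 10 empty => index 10.
Insert 252: h=5, slots 5,6 occupied => index 9.
Insert 44: h=5, slots 5,6,9 occupied => index 1.
Insert 259: h=12, slot 12 empty => index 12.
Table: [_, 44, _, _, _, 811, 330, _, _, 252, 257, _, 259]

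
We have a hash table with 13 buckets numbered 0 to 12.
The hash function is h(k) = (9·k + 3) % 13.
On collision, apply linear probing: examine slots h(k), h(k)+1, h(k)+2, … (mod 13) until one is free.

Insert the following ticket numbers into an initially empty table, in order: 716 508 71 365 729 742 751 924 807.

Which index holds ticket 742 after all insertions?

716 hashes to 12; slot 12 is free -> place at 12.
508 hashes to 12; 12 taken -> place at 0.
71 hashes to 5; slot 5 is free -> place at 5.
365 hashes to 12; 12,0 taken -> place at 1.
729 hashes to 12; 12,0,1 taken -> place at 2.
742 hashes to 12; 12,0,1,2 taken -> place at 3.
751 hashes to 2; 2,3 taken -> place at 4.
924 hashes to 12; 12,0,1,2,3,4,5 taken -> place at 6.
807 hashes to 12; 12,0,1,2,3,4,5,6 taken -> place at 7.
Table: [508, 365, 729, 742, 751, 71, 924, 807, -, -, -, -, 716]

3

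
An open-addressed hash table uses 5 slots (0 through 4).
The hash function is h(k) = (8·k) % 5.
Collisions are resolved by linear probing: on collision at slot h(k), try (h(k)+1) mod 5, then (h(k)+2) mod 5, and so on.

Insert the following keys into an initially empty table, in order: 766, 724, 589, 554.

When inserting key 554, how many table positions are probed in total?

4

766: h=3 -> slot 3
724: h=2 -> slot 2
589: h=2, probe 2,3,4 -> slot 4
554: h=2, probe 2,3,4,0 -> slot 0
Table: [554, ., 724, 766, 589]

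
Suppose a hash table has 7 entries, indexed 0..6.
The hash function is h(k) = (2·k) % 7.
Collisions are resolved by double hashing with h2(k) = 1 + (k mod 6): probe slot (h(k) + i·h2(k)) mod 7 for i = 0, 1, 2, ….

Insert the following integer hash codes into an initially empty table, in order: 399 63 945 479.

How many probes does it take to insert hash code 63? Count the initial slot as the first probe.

399: h=0 => slot 0
63: h=0, h2=4, probe 0,4 => slot 4
945: h=0, h2=4, probe 0,4,1 => slot 1
479: h=6 => slot 6
Table: [399, 945, -, -, 63, -, 479]

2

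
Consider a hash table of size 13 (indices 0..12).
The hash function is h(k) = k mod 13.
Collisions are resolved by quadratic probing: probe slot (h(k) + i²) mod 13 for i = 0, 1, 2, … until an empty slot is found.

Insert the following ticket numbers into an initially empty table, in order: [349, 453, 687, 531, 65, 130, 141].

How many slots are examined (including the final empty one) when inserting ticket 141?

6

Insert 349: h=11, slot 11 empty → index 11.
Insert 453: h=11, slot 11 occupied → index 12.
Insert 687: h=11, slots 11,12 occupied → index 2.
Insert 531: h=11, slots 11,12,2 occupied → index 7.
Insert 65: h=0, slot 0 empty → index 0.
Insert 130: h=0, slot 0 occupied → index 1.
Insert 141: h=11, slots 11,12,2,7,1 occupied → index 10.
Table: [65, 130, 687, ∅, ∅, ∅, ∅, 531, ∅, ∅, 141, 349, 453]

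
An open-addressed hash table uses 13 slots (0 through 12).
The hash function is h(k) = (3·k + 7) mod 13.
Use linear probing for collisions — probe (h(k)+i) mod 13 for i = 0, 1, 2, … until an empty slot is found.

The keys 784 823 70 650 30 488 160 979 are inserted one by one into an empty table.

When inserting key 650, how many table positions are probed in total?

784: h=6 => slot 6
823: h=6, probe 6,7 => slot 7
70: h=9 => slot 9
650: h=7, probe 7,8 => slot 8
30: h=6, probe 6,7,8,9,10 => slot 10
488: h=2 => slot 2
160: h=6, probe 6,7,8,9,10,11 => slot 11
979: h=6, probe 6,7,8,9,10,11,12 => slot 12
Table: [., ., 488, ., ., ., 784, 823, 650, 70, 30, 160, 979]

2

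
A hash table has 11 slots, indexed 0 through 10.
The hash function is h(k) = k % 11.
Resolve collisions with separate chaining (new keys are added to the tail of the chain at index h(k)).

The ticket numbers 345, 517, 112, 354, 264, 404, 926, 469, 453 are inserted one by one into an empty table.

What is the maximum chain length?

345 -> bucket 4
517 -> bucket 0
112 -> bucket 2
354 -> bucket 2 (collision)
264 -> bucket 0 (collision)
404 -> bucket 8
926 -> bucket 2 (collision)
469 -> bucket 7
453 -> bucket 2 (collision)
Final buckets:
0: 517 -> 264
1: —
2: 112 -> 354 -> 926 -> 453
3: —
4: 345
5: —
6: —
7: 469
8: 404
9: —
10: —

4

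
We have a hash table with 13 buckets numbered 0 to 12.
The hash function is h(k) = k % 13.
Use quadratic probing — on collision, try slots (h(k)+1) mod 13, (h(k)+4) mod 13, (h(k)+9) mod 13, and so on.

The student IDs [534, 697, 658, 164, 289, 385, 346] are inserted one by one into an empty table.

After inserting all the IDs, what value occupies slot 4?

Insert 534: h=1, slot 1 empty → index 1.
Insert 697: h=8, slot 8 empty → index 8.
Insert 658: h=8, slot 8 occupied → index 9.
Insert 164: h=8, slots 8,9 occupied → index 12.
Insert 289: h=3, slot 3 empty → index 3.
Insert 385: h=8, slots 8,9,12 occupied → index 4.
Insert 346: h=8, slots 8,9,12,4 occupied → index 11.
Table: [—, 534, —, 289, 385, —, —, —, 697, 658, —, 346, 164]

385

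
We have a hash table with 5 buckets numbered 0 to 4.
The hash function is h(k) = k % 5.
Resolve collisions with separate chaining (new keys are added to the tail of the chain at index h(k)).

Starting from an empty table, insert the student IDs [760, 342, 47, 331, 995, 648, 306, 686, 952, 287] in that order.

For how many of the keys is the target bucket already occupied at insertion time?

Insert 760: h=0, bucket 0 empty → new chain.
Insert 342: h=2, bucket 2 empty → new chain.
Insert 47: h=2, bucket 2 nonempty → append to chain.
Insert 331: h=1, bucket 1 empty → new chain.
Insert 995: h=0, bucket 0 nonempty → append to chain.
Insert 648: h=3, bucket 3 empty → new chain.
Insert 306: h=1, bucket 1 nonempty → append to chain.
Insert 686: h=1, bucket 1 nonempty → append to chain.
Insert 952: h=2, bucket 2 nonempty → append to chain.
Insert 287: h=2, bucket 2 nonempty → append to chain.
Final buckets:
0: 760 -> 995
1: 331 -> 306 -> 686
2: 342 -> 47 -> 952 -> 287
3: 648
4: .

6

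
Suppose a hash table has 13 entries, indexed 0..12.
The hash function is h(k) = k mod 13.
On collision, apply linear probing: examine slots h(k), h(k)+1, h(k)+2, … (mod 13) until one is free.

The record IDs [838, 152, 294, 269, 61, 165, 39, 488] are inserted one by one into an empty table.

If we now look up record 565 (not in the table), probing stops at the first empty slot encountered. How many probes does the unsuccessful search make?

9

Insert 838: h=6, slot 6 empty -> index 6.
Insert 152: h=9, slot 9 empty -> index 9.
Insert 294: h=8, slot 8 empty -> index 8.
Insert 269: h=9, slot 9 occupied -> index 10.
Insert 61: h=9, slots 9,10 occupied -> index 11.
Insert 165: h=9, slots 9,10,11 occupied -> index 12.
Insert 39: h=0, slot 0 empty -> index 0.
Insert 488: h=7, slot 7 empty -> index 7.
Table: [39, ., ., ., ., ., 838, 488, 294, 152, 269, 61, 165]
Lookup 565: h=6, probe 6,7,8,9,10,11,12,0,1 → slot 1 empty, not found.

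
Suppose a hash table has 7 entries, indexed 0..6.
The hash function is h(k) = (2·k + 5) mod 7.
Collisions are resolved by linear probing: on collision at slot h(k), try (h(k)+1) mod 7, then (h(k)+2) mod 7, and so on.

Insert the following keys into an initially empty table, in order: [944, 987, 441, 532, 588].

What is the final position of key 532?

0

Insert 944: h=3, slot 3 empty => index 3.
Insert 987: h=5, slot 5 empty => index 5.
Insert 441: h=5, slot 5 occupied => index 6.
Insert 532: h=5, slots 5,6 occupied => index 0.
Insert 588: h=5, slots 5,6,0 occupied => index 1.
Table: [532, 588, _, 944, _, 987, 441]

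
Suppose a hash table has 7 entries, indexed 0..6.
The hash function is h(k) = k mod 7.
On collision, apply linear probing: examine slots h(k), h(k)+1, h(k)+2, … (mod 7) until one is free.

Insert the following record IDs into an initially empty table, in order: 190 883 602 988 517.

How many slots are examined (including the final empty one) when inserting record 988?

190 hashes to 1; slot 1 is free -> place at 1.
883 hashes to 1; 1 taken -> place at 2.
602 hashes to 0; slot 0 is free -> place at 0.
988 hashes to 1; 1,2 taken -> place at 3.
517 hashes to 6; slot 6 is free -> place at 6.
Table: [602, 190, 883, 988, —, —, 517]

3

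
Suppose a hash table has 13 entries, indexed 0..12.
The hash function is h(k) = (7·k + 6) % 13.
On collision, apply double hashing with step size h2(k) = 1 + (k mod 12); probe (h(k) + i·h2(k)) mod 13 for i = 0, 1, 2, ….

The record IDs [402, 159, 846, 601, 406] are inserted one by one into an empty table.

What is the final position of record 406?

10

402 hashes to 12; slot 12 is free -> place at 12.
159 hashes to 1; slot 1 is free -> place at 1.
846 hashes to 0; slot 0 is free -> place at 0.
601 hashes to 1, h2=2; 1 taken -> place at 3.
406 hashes to 1, h2=11; 1,12 taken -> place at 10.
Table: [846, 159, —, 601, —, —, —, —, —, —, 406, —, 402]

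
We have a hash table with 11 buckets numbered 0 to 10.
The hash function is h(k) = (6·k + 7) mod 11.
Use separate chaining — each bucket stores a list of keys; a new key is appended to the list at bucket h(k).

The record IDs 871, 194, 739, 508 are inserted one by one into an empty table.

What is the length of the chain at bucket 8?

3

871 -> bucket 8
194 -> bucket 5
739 -> bucket 8 (collision)
508 -> bucket 8 (collision)
Final buckets:
0: _
1: _
2: _
3: _
4: _
5: 194
6: _
7: _
8: 871 -> 739 -> 508
9: _
10: _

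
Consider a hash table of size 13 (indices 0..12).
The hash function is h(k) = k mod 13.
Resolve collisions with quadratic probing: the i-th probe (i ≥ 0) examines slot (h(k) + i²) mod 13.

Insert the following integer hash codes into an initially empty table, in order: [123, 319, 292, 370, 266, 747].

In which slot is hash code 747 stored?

5

123 hashes to 6; slot 6 is free -> place at 6.
319 hashes to 7; slot 7 is free -> place at 7.
292 hashes to 6; 6,7 taken -> place at 10.
370 hashes to 6; 6,7,10 taken -> place at 2.
266 hashes to 6; 6,7,10,2 taken -> place at 9.
747 hashes to 6; 6,7,10,2,9 taken -> place at 5.
Table: [., ., 370, ., ., 747, 123, 319, ., 266, 292, ., .]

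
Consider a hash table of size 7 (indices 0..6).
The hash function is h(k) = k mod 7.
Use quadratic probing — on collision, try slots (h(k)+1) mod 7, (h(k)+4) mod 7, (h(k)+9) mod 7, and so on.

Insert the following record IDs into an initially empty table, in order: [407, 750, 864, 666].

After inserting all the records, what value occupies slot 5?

407: h=1 -> slot 1
750: h=1, probe 1,2 -> slot 2
864: h=3 -> slot 3
666: h=1, probe 1,2,5 -> slot 5
Table: [-, 407, 750, 864, -, 666, -]

666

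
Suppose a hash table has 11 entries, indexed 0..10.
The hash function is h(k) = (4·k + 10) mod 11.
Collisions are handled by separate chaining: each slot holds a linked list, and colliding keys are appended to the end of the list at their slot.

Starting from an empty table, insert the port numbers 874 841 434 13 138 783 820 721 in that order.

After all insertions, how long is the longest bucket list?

3

874 → bucket 8
841 → bucket 8 (collision)
434 → bucket 8 (collision)
13 → bucket 7
138 → bucket 1
783 → bucket 7 (collision)
820 → bucket 1 (collision)
721 → bucket 1 (collision)
Final buckets:
0: -
1: 138 -> 820 -> 721
2: -
3: -
4: -
5: -
6: -
7: 13 -> 783
8: 874 -> 841 -> 434
9: -
10: -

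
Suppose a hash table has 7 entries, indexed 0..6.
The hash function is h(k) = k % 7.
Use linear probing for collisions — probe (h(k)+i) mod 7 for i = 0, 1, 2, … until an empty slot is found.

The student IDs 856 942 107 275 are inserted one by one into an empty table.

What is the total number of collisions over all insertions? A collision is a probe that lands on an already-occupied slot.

Insert 856: h=2, slot 2 empty => index 2.
Insert 942: h=4, slot 4 empty => index 4.
Insert 107: h=2, slot 2 occupied => index 3.
Insert 275: h=2, slots 2,3,4 occupied => index 5.
Table: [—, —, 856, 107, 942, 275, —]

4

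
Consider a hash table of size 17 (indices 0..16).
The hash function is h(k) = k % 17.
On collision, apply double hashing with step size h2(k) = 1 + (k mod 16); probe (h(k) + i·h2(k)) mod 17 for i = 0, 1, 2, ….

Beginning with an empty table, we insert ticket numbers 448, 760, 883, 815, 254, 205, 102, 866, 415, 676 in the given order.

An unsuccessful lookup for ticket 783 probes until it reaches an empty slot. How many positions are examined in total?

448: h=6 → slot 6
760: h=12 → slot 12
883: h=16 → slot 16
815: h=16, h2=16, probe 16,15 → slot 15
254: h=16, h2=15, probe 16,14 → slot 14
205: h=1 → slot 1
102: h=0 → slot 0
866: h=16, h2=3, probe 16,2 → slot 2
415: h=7 → slot 7
676: h=13 → slot 13
Table: [102, 205, 866, -, -, -, 448, 415, -, -, -, -, 760, 676, 254, 815, 883]
Lookup 783: h=1, h2=16, probe 1,0,16,15,14,13,12,11 → slot 11 empty, not found.

8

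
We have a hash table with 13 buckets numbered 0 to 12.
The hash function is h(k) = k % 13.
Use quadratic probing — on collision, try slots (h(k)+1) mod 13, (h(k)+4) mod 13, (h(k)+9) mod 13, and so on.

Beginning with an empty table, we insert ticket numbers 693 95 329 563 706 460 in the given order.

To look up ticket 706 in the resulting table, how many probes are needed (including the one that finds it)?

5

Insert 693: h=4, slot 4 empty → index 4.
Insert 95: h=4, slot 4 occupied → index 5.
Insert 329: h=4, slots 4,5 occupied → index 8.
Insert 563: h=4, slots 4,5,8 occupied → index 0.
Insert 706: h=4, slots 4,5,8,0 occupied → index 7.
Insert 460: h=5, slot 5 occupied → index 6.
Table: [563, -, -, -, 693, 95, 460, 706, 329, -, -, -, -]
Lookup 706: h=4, probe 4,5,8,0,7 → found at 7.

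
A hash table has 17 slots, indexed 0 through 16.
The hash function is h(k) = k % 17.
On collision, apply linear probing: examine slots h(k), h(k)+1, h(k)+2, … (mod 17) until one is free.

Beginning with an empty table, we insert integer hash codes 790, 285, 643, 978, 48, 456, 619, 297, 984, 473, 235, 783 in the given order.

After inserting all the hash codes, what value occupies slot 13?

285

790: h=8 => slot 8
285: h=13 => slot 13
643: h=14 => slot 14
978: h=9 => slot 9
48: h=14, probe 14,15 => slot 15
456: h=14, probe 14,15,16 => slot 16
619: h=7 => slot 7
297: h=8, probe 8,9,10 => slot 10
984: h=15, probe 15,16,0 => slot 0
473: h=14, probe 14,15,16,0,1 => slot 1
235: h=14, probe 14,15,16,0,1,2 => slot 2
783: h=1, probe 1,2,3 => slot 3
Table: [984, 473, 235, 783, -, -, -, 619, 790, 978, 297, -, -, 285, 643, 48, 456]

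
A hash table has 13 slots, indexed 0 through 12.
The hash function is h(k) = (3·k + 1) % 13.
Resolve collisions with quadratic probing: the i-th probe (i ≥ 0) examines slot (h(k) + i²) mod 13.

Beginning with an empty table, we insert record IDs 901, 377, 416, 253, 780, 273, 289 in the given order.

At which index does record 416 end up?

901: h=0 → slot 0
377: h=1 → slot 1
416: h=1, probe 1,2 → slot 2
253: h=6 → slot 6
780: h=1, probe 1,2,5 → slot 5
273: h=1, probe 1,2,5,10 → slot 10
289: h=10, probe 10,11 → slot 11
Table: [901, 377, 416, ., ., 780, 253, ., ., ., 273, 289, .]

2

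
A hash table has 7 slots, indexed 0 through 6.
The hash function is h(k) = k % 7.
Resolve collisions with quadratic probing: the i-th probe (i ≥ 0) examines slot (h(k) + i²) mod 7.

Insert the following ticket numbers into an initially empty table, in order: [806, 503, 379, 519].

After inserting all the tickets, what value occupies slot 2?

379

Insert 806: h=1, slot 1 empty -> index 1.
Insert 503: h=6, slot 6 empty -> index 6.
Insert 379: h=1, slot 1 occupied -> index 2.
Insert 519: h=1, slots 1,2 occupied -> index 5.
Table: [_, 806, 379, _, _, 519, 503]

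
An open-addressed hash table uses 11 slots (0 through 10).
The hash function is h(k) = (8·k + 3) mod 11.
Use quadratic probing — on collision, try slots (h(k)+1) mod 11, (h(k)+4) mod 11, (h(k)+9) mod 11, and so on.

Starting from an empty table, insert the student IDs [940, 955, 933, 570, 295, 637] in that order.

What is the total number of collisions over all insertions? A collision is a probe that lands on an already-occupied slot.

940: h=10 → slot 10
955: h=9 → slot 9
933: h=9, probe 9,10,2 → slot 2
570: h=9, probe 9,10,2,7 → slot 7
295: h=9, probe 9,10,2,7,3 → slot 3
637: h=6 → slot 6
Table: [∅, ∅, 933, 295, ∅, ∅, 637, 570, ∅, 955, 940]

9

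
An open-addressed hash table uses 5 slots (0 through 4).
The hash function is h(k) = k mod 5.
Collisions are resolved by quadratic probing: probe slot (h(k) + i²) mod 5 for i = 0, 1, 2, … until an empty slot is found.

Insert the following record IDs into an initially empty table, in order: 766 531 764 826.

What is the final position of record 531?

2

766: h=1 → slot 1
531: h=1, probe 1,2 → slot 2
764: h=4 → slot 4
826: h=1, probe 1,2,0 → slot 0
Table: [826, 766, 531, ∅, 764]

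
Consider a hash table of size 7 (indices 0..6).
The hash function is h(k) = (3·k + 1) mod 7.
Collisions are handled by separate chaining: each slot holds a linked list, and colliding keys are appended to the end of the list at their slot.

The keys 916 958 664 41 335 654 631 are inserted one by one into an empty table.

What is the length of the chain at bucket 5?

5

Insert 916: h=5, bucket 5 empty -> new chain.
Insert 958: h=5, bucket 5 nonempty -> append to chain.
Insert 664: h=5, bucket 5 nonempty -> append to chain.
Insert 41: h=5, bucket 5 nonempty -> append to chain.
Insert 335: h=5, bucket 5 nonempty -> append to chain.
Insert 654: h=3, bucket 3 empty -> new chain.
Insert 631: h=4, bucket 4 empty -> new chain.
Final buckets:
0: ∅
1: ∅
2: ∅
3: 654
4: 631
5: 916 -> 958 -> 664 -> 41 -> 335
6: ∅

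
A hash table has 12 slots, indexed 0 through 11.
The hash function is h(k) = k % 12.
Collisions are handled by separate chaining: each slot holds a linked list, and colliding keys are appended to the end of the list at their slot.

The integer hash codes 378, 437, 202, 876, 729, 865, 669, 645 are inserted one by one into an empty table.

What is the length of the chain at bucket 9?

Insert 378: h=6, bucket 6 empty → new chain.
Insert 437: h=5, bucket 5 empty → new chain.
Insert 202: h=10, bucket 10 empty → new chain.
Insert 876: h=0, bucket 0 empty → new chain.
Insert 729: h=9, bucket 9 empty → new chain.
Insert 865: h=1, bucket 1 empty → new chain.
Insert 669: h=9, bucket 9 nonempty → append to chain.
Insert 645: h=9, bucket 9 nonempty → append to chain.
Final buckets:
0: 876
1: 865
2: _
3: _
4: _
5: 437
6: 378
7: _
8: _
9: 729 -> 669 -> 645
10: 202
11: _

3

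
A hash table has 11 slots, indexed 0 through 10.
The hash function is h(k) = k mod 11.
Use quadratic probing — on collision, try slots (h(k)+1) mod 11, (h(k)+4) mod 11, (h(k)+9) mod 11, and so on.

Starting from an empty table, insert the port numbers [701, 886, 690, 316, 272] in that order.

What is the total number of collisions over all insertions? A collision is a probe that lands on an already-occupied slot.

7

701: h=8 → slot 8
886: h=6 → slot 6
690: h=8, probe 8,9 → slot 9
316: h=8, probe 8,9,1 → slot 1
272: h=8, probe 8,9,1,6,2 → slot 2
Table: [—, 316, 272, —, —, —, 886, —, 701, 690, —]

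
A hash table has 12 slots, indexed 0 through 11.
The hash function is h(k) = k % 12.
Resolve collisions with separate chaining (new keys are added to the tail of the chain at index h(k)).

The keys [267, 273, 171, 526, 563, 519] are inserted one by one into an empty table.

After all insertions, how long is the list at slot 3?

3

267 -> bucket 3
273 -> bucket 9
171 -> bucket 3 (collision)
526 -> bucket 10
563 -> bucket 11
519 -> bucket 3 (collision)
Final buckets:
0: -
1: -
2: -
3: 267 -> 171 -> 519
4: -
5: -
6: -
7: -
8: -
9: 273
10: 526
11: 563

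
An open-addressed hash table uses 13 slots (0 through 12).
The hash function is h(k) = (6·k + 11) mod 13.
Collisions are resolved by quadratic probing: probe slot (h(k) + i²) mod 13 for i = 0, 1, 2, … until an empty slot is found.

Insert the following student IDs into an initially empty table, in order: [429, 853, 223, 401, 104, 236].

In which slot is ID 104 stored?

2

429: h=11 -> slot 11
853: h=7 -> slot 7
223: h=10 -> slot 10
401: h=12 -> slot 12
104: h=11, probe 11,12,2 -> slot 2
236: h=10, probe 10,11,1 -> slot 1
Table: [—, 236, 104, —, —, —, —, 853, —, —, 223, 429, 401]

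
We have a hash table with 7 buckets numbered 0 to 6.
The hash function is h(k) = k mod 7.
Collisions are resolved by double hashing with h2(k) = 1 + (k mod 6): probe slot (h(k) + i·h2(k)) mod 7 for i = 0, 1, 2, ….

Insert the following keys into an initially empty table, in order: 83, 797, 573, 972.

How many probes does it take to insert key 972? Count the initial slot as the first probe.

2

83 hashes to 6; slot 6 is free → place at 6.
797 hashes to 6, h2=6; 6 taken → place at 5.
573 hashes to 6, h2=4; 6 taken → place at 3.
972 hashes to 6, h2=1; 6 taken → place at 0.
Table: [972, -, -, 573, -, 797, 83]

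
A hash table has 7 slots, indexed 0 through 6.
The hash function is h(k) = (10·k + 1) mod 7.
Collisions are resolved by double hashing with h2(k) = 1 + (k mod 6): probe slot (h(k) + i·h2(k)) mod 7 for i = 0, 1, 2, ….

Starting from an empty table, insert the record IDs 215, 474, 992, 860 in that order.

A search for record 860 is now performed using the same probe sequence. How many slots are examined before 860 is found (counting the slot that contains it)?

215: h=2 => slot 2
474: h=2, h2=1, probe 2,3 => slot 3
992: h=2, h2=3, probe 2,5 => slot 5
860: h=5, h2=3, probe 5,1 => slot 1
Table: [_, 860, 215, 474, _, 992, _]
Lookup 860: h=5, h2=3, probe 5,1 → found at 1.

2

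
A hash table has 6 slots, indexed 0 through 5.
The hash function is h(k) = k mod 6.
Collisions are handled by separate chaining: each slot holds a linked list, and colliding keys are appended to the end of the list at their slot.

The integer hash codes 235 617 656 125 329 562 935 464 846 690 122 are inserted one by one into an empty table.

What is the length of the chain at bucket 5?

4

235 → bucket 1
617 → bucket 5
656 → bucket 2
125 → bucket 5 (collision)
329 → bucket 5 (collision)
562 → bucket 4
935 → bucket 5 (collision)
464 → bucket 2 (collision)
846 → bucket 0
690 → bucket 0 (collision)
122 → bucket 2 (collision)
Final buckets:
0: 846 -> 690
1: 235
2: 656 -> 464 -> 122
3: -
4: 562
5: 617 -> 125 -> 329 -> 935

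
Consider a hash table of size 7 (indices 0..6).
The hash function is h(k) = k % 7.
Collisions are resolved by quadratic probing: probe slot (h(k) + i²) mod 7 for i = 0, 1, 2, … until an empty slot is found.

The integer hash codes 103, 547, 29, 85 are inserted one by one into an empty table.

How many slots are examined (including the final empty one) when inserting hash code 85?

103: h=5 → slot 5
547: h=1 → slot 1
29: h=1, probe 1,2 → slot 2
85: h=1, probe 1,2,5,3 → slot 3
Table: [∅, 547, 29, 85, ∅, 103, ∅]

4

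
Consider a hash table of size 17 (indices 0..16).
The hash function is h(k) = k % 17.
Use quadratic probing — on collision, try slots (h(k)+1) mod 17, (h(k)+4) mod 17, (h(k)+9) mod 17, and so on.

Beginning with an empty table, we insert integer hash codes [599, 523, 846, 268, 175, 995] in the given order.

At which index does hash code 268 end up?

0

599: h=4 -> slot 4
523: h=13 -> slot 13
846: h=13, probe 13,14 -> slot 14
268: h=13, probe 13,14,0 -> slot 0
175: h=5 -> slot 5
995: h=9 -> slot 9
Table: [268, —, —, —, 599, 175, —, —, —, 995, —, —, —, 523, 846, —, —]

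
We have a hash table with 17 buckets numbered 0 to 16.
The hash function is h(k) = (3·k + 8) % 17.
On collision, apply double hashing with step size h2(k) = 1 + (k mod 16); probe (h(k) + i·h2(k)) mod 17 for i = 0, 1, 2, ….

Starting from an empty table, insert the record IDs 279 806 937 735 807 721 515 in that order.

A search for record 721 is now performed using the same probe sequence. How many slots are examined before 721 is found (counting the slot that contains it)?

3

Insert 279: h=12, slot 12 empty => index 12.
Insert 806: h=12, h2=7, slot 12 occupied => index 2.
Insert 937: h=14, slot 14 empty => index 14.
Insert 735: h=3, slot 3 empty => index 3.
Insert 807: h=15, slot 15 empty => index 15.
Insert 721: h=12, h2=2, slots 12,14 occupied => index 16.
Insert 515: h=6, slot 6 empty => index 6.
Table: [-, -, 806, 735, -, -, 515, -, -, -, -, -, 279, -, 937, 807, 721]
Lookup 721: h=12, h2=2, probe 12,14,16 → found at 16.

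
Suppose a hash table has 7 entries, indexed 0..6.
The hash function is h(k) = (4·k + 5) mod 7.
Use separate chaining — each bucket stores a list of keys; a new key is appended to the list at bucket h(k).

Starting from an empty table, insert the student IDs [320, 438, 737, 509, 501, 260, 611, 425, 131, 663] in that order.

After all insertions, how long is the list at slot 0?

2

Insert 320: h=4, bucket 4 empty → new chain.
Insert 438: h=0, bucket 0 empty → new chain.
Insert 737: h=6, bucket 6 empty → new chain.
Insert 509: h=4, bucket 4 nonempty → append to chain.
Insert 501: h=0, bucket 0 nonempty → append to chain.
Insert 260: h=2, bucket 2 empty → new chain.
Insert 611: h=6, bucket 6 nonempty → append to chain.
Insert 425: h=4, bucket 4 nonempty → append to chain.
Insert 131: h=4, bucket 4 nonempty → append to chain.
Insert 663: h=4, bucket 4 nonempty → append to chain.
Final buckets:
0: 438 -> 501
1: _
2: 260
3: _
4: 320 -> 509 -> 425 -> 131 -> 663
5: _
6: 737 -> 611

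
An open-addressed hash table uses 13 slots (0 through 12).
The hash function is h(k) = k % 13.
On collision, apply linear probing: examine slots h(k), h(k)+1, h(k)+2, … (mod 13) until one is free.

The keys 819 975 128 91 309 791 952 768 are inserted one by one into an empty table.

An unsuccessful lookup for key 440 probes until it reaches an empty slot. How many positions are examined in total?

819 hashes to 0; slot 0 is free → place at 0.
975 hashes to 0; 0 taken → place at 1.
128 hashes to 11; slot 11 is free → place at 11.
91 hashes to 0; 0,1 taken → place at 2.
309 hashes to 10; slot 10 is free → place at 10.
791 hashes to 11; 11 taken → place at 12.
952 hashes to 3; slot 3 is free → place at 3.
768 hashes to 1; 1,2,3 taken → place at 4.
Table: [819, 975, 91, 952, 768, -, -, -, -, -, 309, 128, 791]
Lookup 440: h=11, probe 11,12,0,1,2,3,4,5 → slot 5 empty, not found.

8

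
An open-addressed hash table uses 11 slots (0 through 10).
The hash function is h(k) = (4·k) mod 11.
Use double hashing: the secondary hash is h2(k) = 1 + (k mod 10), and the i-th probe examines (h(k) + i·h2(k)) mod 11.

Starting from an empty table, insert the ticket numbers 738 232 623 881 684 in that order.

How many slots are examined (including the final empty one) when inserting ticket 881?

738: h=4 → slot 4
232: h=4, h2=3, probe 4,7 → slot 7
623: h=6 → slot 6
881: h=4, h2=2, probe 4,6,8 → slot 8
684: h=8, h2=5, probe 8,2 → slot 2
Table: [_, _, 684, _, 738, _, 623, 232, 881, _, _]

3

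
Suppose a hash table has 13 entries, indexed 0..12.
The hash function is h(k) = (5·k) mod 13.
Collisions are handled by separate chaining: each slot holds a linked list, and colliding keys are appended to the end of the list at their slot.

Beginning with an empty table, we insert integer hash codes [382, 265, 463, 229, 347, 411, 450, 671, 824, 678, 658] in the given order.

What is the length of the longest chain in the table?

Insert 382: h=12, bucket 12 empty → new chain.
Insert 265: h=12, bucket 12 nonempty → append to chain.
Insert 463: h=1, bucket 1 empty → new chain.
Insert 229: h=1, bucket 1 nonempty → append to chain.
Insert 347: h=6, bucket 6 empty → new chain.
Insert 411: h=1, bucket 1 nonempty → append to chain.
Insert 450: h=1, bucket 1 nonempty → append to chain.
Insert 671: h=1, bucket 1 nonempty → append to chain.
Insert 824: h=12, bucket 12 nonempty → append to chain.
Insert 678: h=10, bucket 10 empty → new chain.
Insert 658: h=1, bucket 1 nonempty → append to chain.
Final buckets:
0: -
1: 463 -> 229 -> 411 -> 450 -> 671 -> 658
2: -
3: -
4: -
5: -
6: 347
7: -
8: -
9: -
10: 678
11: -
12: 382 -> 265 -> 824

6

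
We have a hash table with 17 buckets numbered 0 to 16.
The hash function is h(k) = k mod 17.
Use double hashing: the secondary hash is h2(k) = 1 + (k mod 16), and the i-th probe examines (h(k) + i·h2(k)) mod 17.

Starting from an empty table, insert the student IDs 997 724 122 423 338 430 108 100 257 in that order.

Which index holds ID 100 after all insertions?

8

997 hashes to 11; slot 11 is free -> place at 11.
724 hashes to 10; slot 10 is free -> place at 10.
122 hashes to 3; slot 3 is free -> place at 3.
423 hashes to 15; slot 15 is free -> place at 15.
338 hashes to 15, h2=3; 15 taken -> place at 1.
430 hashes to 5; slot 5 is free -> place at 5.
108 hashes to 6; slot 6 is free -> place at 6.
100 hashes to 15, h2=5; 15,3 taken -> place at 8.
257 hashes to 2; slot 2 is free -> place at 2.
Table: [_, 338, 257, 122, _, 430, 108, _, 100, _, 724, 997, _, _, _, 423, _]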